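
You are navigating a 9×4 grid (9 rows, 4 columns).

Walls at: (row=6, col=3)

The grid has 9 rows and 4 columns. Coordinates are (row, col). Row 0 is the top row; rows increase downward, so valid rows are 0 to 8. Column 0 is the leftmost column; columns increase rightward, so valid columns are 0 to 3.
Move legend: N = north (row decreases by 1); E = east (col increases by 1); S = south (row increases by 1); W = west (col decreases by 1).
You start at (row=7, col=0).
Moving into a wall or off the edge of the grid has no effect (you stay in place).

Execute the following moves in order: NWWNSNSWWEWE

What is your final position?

Start: (row=7, col=0)
  N (north): (row=7, col=0) -> (row=6, col=0)
  W (west): blocked, stay at (row=6, col=0)
  W (west): blocked, stay at (row=6, col=0)
  N (north): (row=6, col=0) -> (row=5, col=0)
  S (south): (row=5, col=0) -> (row=6, col=0)
  N (north): (row=6, col=0) -> (row=5, col=0)
  S (south): (row=5, col=0) -> (row=6, col=0)
  W (west): blocked, stay at (row=6, col=0)
  W (west): blocked, stay at (row=6, col=0)
  E (east): (row=6, col=0) -> (row=6, col=1)
  W (west): (row=6, col=1) -> (row=6, col=0)
  E (east): (row=6, col=0) -> (row=6, col=1)
Final: (row=6, col=1)

Answer: Final position: (row=6, col=1)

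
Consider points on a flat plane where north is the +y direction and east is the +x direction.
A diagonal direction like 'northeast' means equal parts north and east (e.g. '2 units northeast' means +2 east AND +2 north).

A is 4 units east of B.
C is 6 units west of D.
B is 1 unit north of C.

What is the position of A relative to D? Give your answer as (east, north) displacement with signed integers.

Answer: A is at (east=-2, north=1) relative to D.

Derivation:
Place D at the origin (east=0, north=0).
  C is 6 units west of D: delta (east=-6, north=+0); C at (east=-6, north=0).
  B is 1 unit north of C: delta (east=+0, north=+1); B at (east=-6, north=1).
  A is 4 units east of B: delta (east=+4, north=+0); A at (east=-2, north=1).
Therefore A relative to D: (east=-2, north=1).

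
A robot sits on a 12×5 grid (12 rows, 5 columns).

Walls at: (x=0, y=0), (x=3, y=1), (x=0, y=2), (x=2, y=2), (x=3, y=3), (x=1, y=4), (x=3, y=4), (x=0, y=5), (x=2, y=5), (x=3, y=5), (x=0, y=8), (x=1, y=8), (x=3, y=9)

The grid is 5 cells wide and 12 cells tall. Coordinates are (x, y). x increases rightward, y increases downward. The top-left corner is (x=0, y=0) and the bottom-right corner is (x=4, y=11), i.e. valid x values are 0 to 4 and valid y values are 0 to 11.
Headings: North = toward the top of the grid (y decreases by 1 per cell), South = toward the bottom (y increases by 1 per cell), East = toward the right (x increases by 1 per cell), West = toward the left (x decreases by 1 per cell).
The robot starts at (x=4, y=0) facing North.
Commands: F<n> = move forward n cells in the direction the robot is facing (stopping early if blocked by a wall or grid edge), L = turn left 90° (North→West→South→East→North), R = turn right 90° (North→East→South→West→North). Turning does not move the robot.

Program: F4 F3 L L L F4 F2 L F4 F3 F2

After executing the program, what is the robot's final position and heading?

Start: (x=4, y=0), facing North
  F4: move forward 0/4 (blocked), now at (x=4, y=0)
  F3: move forward 0/3 (blocked), now at (x=4, y=0)
  L: turn left, now facing West
  L: turn left, now facing South
  L: turn left, now facing East
  F4: move forward 0/4 (blocked), now at (x=4, y=0)
  F2: move forward 0/2 (blocked), now at (x=4, y=0)
  L: turn left, now facing North
  F4: move forward 0/4 (blocked), now at (x=4, y=0)
  F3: move forward 0/3 (blocked), now at (x=4, y=0)
  F2: move forward 0/2 (blocked), now at (x=4, y=0)
Final: (x=4, y=0), facing North

Answer: Final position: (x=4, y=0), facing North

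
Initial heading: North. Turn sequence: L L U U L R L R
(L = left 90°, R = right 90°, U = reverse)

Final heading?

Start: North
  L (left (90° counter-clockwise)) -> West
  L (left (90° counter-clockwise)) -> South
  U (U-turn (180°)) -> North
  U (U-turn (180°)) -> South
  L (left (90° counter-clockwise)) -> East
  R (right (90° clockwise)) -> South
  L (left (90° counter-clockwise)) -> East
  R (right (90° clockwise)) -> South
Final: South

Answer: Final heading: South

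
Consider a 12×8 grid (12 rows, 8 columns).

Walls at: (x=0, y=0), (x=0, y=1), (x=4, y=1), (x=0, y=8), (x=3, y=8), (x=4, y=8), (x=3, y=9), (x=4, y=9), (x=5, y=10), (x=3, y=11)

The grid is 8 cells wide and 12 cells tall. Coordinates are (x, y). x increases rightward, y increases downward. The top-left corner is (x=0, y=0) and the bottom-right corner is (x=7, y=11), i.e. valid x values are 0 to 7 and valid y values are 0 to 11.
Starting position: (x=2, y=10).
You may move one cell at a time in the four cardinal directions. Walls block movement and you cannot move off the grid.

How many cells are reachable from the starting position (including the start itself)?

Answer: Reachable cells: 86

Derivation:
BFS flood-fill from (x=2, y=10):
  Distance 0: (x=2, y=10)
  Distance 1: (x=2, y=9), (x=1, y=10), (x=3, y=10), (x=2, y=11)
  Distance 2: (x=2, y=8), (x=1, y=9), (x=0, y=10), (x=4, y=10), (x=1, y=11)
  Distance 3: (x=2, y=7), (x=1, y=8), (x=0, y=9), (x=0, y=11), (x=4, y=11)
  Distance 4: (x=2, y=6), (x=1, y=7), (x=3, y=7), (x=5, y=11)
  Distance 5: (x=2, y=5), (x=1, y=6), (x=3, y=6), (x=0, y=7), (x=4, y=7), (x=6, y=11)
  Distance 6: (x=2, y=4), (x=1, y=5), (x=3, y=5), (x=0, y=6), (x=4, y=6), (x=5, y=7), (x=6, y=10), (x=7, y=11)
  Distance 7: (x=2, y=3), (x=1, y=4), (x=3, y=4), (x=0, y=5), (x=4, y=5), (x=5, y=6), (x=6, y=7), (x=5, y=8), (x=6, y=9), (x=7, y=10)
  Distance 8: (x=2, y=2), (x=1, y=3), (x=3, y=3), (x=0, y=4), (x=4, y=4), (x=5, y=5), (x=6, y=6), (x=7, y=7), (x=6, y=8), (x=5, y=9), (x=7, y=9)
  Distance 9: (x=2, y=1), (x=1, y=2), (x=3, y=2), (x=0, y=3), (x=4, y=3), (x=5, y=4), (x=6, y=5), (x=7, y=6), (x=7, y=8)
  Distance 10: (x=2, y=0), (x=1, y=1), (x=3, y=1), (x=0, y=2), (x=4, y=2), (x=5, y=3), (x=6, y=4), (x=7, y=5)
  Distance 11: (x=1, y=0), (x=3, y=0), (x=5, y=2), (x=6, y=3), (x=7, y=4)
  Distance 12: (x=4, y=0), (x=5, y=1), (x=6, y=2), (x=7, y=3)
  Distance 13: (x=5, y=0), (x=6, y=1), (x=7, y=2)
  Distance 14: (x=6, y=0), (x=7, y=1)
  Distance 15: (x=7, y=0)
Total reachable: 86 (grid has 86 open cells total)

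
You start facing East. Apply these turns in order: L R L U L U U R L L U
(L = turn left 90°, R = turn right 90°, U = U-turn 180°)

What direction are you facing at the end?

Start: East
  L (left (90° counter-clockwise)) -> North
  R (right (90° clockwise)) -> East
  L (left (90° counter-clockwise)) -> North
  U (U-turn (180°)) -> South
  L (left (90° counter-clockwise)) -> East
  U (U-turn (180°)) -> West
  U (U-turn (180°)) -> East
  R (right (90° clockwise)) -> South
  L (left (90° counter-clockwise)) -> East
  L (left (90° counter-clockwise)) -> North
  U (U-turn (180°)) -> South
Final: South

Answer: Final heading: South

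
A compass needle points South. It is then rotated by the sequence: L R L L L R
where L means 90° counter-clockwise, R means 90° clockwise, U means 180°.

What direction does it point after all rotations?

Answer: Final heading: North

Derivation:
Start: South
  L (left (90° counter-clockwise)) -> East
  R (right (90° clockwise)) -> South
  L (left (90° counter-clockwise)) -> East
  L (left (90° counter-clockwise)) -> North
  L (left (90° counter-clockwise)) -> West
  R (right (90° clockwise)) -> North
Final: North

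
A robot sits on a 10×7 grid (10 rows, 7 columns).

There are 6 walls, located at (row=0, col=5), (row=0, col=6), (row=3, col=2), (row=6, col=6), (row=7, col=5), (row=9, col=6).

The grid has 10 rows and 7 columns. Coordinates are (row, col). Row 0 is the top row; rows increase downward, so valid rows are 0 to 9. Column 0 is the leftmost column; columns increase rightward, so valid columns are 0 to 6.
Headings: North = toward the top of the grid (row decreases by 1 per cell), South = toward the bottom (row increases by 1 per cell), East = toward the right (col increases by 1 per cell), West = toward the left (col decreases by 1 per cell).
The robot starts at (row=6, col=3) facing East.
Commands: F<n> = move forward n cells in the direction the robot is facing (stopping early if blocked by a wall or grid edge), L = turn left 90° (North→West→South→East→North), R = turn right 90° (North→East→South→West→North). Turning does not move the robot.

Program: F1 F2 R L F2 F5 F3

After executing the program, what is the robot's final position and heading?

Answer: Final position: (row=6, col=5), facing East

Derivation:
Start: (row=6, col=3), facing East
  F1: move forward 1, now at (row=6, col=4)
  F2: move forward 1/2 (blocked), now at (row=6, col=5)
  R: turn right, now facing South
  L: turn left, now facing East
  F2: move forward 0/2 (blocked), now at (row=6, col=5)
  F5: move forward 0/5 (blocked), now at (row=6, col=5)
  F3: move forward 0/3 (blocked), now at (row=6, col=5)
Final: (row=6, col=5), facing East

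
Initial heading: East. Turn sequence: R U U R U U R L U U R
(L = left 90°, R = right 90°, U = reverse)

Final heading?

Answer: Final heading: North

Derivation:
Start: East
  R (right (90° clockwise)) -> South
  U (U-turn (180°)) -> North
  U (U-turn (180°)) -> South
  R (right (90° clockwise)) -> West
  U (U-turn (180°)) -> East
  U (U-turn (180°)) -> West
  R (right (90° clockwise)) -> North
  L (left (90° counter-clockwise)) -> West
  U (U-turn (180°)) -> East
  U (U-turn (180°)) -> West
  R (right (90° clockwise)) -> North
Final: North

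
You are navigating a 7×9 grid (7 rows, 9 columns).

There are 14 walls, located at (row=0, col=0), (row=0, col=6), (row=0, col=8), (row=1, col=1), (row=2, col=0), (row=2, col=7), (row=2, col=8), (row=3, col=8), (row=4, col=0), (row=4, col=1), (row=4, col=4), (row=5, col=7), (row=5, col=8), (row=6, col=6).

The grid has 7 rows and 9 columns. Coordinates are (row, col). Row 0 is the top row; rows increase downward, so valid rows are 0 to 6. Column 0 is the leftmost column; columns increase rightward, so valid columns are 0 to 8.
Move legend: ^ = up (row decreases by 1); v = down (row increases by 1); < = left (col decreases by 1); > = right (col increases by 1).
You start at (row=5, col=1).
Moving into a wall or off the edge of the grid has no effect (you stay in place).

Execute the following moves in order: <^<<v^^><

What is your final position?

Start: (row=5, col=1)
  < (left): (row=5, col=1) -> (row=5, col=0)
  ^ (up): blocked, stay at (row=5, col=0)
  < (left): blocked, stay at (row=5, col=0)
  < (left): blocked, stay at (row=5, col=0)
  v (down): (row=5, col=0) -> (row=6, col=0)
  ^ (up): (row=6, col=0) -> (row=5, col=0)
  ^ (up): blocked, stay at (row=5, col=0)
  > (right): (row=5, col=0) -> (row=5, col=1)
  < (left): (row=5, col=1) -> (row=5, col=0)
Final: (row=5, col=0)

Answer: Final position: (row=5, col=0)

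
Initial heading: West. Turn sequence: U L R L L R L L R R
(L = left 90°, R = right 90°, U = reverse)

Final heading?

Answer: Final heading: North

Derivation:
Start: West
  U (U-turn (180°)) -> East
  L (left (90° counter-clockwise)) -> North
  R (right (90° clockwise)) -> East
  L (left (90° counter-clockwise)) -> North
  L (left (90° counter-clockwise)) -> West
  R (right (90° clockwise)) -> North
  L (left (90° counter-clockwise)) -> West
  L (left (90° counter-clockwise)) -> South
  R (right (90° clockwise)) -> West
  R (right (90° clockwise)) -> North
Final: North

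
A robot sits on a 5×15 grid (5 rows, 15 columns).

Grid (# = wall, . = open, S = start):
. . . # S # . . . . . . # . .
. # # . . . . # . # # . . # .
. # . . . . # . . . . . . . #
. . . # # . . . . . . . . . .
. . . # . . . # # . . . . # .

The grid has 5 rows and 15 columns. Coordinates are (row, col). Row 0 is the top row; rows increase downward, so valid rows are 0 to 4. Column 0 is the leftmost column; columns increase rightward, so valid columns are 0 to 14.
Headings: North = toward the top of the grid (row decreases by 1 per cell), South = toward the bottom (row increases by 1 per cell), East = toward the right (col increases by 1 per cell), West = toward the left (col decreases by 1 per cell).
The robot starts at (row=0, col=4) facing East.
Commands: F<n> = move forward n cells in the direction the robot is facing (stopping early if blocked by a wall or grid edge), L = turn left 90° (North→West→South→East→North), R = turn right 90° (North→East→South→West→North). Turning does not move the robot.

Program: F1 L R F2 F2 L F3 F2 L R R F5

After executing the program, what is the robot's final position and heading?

Start: (row=0, col=4), facing East
  F1: move forward 0/1 (blocked), now at (row=0, col=4)
  L: turn left, now facing North
  R: turn right, now facing East
  F2: move forward 0/2 (blocked), now at (row=0, col=4)
  F2: move forward 0/2 (blocked), now at (row=0, col=4)
  L: turn left, now facing North
  F3: move forward 0/3 (blocked), now at (row=0, col=4)
  F2: move forward 0/2 (blocked), now at (row=0, col=4)
  L: turn left, now facing West
  R: turn right, now facing North
  R: turn right, now facing East
  F5: move forward 0/5 (blocked), now at (row=0, col=4)
Final: (row=0, col=4), facing East

Answer: Final position: (row=0, col=4), facing East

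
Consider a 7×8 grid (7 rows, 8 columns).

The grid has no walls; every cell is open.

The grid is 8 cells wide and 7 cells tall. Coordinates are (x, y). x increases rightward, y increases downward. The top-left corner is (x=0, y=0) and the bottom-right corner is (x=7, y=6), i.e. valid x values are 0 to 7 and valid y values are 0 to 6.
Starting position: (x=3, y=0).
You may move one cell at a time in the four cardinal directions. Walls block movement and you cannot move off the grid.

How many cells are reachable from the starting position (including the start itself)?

Answer: Reachable cells: 56

Derivation:
BFS flood-fill from (x=3, y=0):
  Distance 0: (x=3, y=0)
  Distance 1: (x=2, y=0), (x=4, y=0), (x=3, y=1)
  Distance 2: (x=1, y=0), (x=5, y=0), (x=2, y=1), (x=4, y=1), (x=3, y=2)
  Distance 3: (x=0, y=0), (x=6, y=0), (x=1, y=1), (x=5, y=1), (x=2, y=2), (x=4, y=2), (x=3, y=3)
  Distance 4: (x=7, y=0), (x=0, y=1), (x=6, y=1), (x=1, y=2), (x=5, y=2), (x=2, y=3), (x=4, y=3), (x=3, y=4)
  Distance 5: (x=7, y=1), (x=0, y=2), (x=6, y=2), (x=1, y=3), (x=5, y=3), (x=2, y=4), (x=4, y=4), (x=3, y=5)
  Distance 6: (x=7, y=2), (x=0, y=3), (x=6, y=3), (x=1, y=4), (x=5, y=4), (x=2, y=5), (x=4, y=5), (x=3, y=6)
  Distance 7: (x=7, y=3), (x=0, y=4), (x=6, y=4), (x=1, y=5), (x=5, y=5), (x=2, y=6), (x=4, y=6)
  Distance 8: (x=7, y=4), (x=0, y=5), (x=6, y=5), (x=1, y=6), (x=5, y=6)
  Distance 9: (x=7, y=5), (x=0, y=6), (x=6, y=6)
  Distance 10: (x=7, y=6)
Total reachable: 56 (grid has 56 open cells total)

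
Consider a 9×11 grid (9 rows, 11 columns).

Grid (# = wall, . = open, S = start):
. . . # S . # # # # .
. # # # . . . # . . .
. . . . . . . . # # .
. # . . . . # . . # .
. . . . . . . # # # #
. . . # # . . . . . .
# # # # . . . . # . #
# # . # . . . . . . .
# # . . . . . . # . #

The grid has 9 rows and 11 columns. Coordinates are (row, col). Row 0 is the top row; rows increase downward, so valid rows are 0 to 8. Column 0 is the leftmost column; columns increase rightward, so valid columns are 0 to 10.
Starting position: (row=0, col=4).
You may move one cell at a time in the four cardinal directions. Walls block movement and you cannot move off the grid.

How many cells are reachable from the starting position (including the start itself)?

BFS flood-fill from (row=0, col=4):
  Distance 0: (row=0, col=4)
  Distance 1: (row=0, col=5), (row=1, col=4)
  Distance 2: (row=1, col=5), (row=2, col=4)
  Distance 3: (row=1, col=6), (row=2, col=3), (row=2, col=5), (row=3, col=4)
  Distance 4: (row=2, col=2), (row=2, col=6), (row=3, col=3), (row=3, col=5), (row=4, col=4)
  Distance 5: (row=2, col=1), (row=2, col=7), (row=3, col=2), (row=4, col=3), (row=4, col=5)
  Distance 6: (row=2, col=0), (row=3, col=7), (row=4, col=2), (row=4, col=6), (row=5, col=5)
  Distance 7: (row=1, col=0), (row=3, col=0), (row=3, col=8), (row=4, col=1), (row=5, col=2), (row=5, col=6), (row=6, col=5)
  Distance 8: (row=0, col=0), (row=4, col=0), (row=5, col=1), (row=5, col=7), (row=6, col=4), (row=6, col=6), (row=7, col=5)
  Distance 9: (row=0, col=1), (row=5, col=0), (row=5, col=8), (row=6, col=7), (row=7, col=4), (row=7, col=6), (row=8, col=5)
  Distance 10: (row=0, col=2), (row=5, col=9), (row=7, col=7), (row=8, col=4), (row=8, col=6)
  Distance 11: (row=5, col=10), (row=6, col=9), (row=7, col=8), (row=8, col=3), (row=8, col=7)
  Distance 12: (row=7, col=9), (row=8, col=2)
  Distance 13: (row=7, col=2), (row=7, col=10), (row=8, col=9)
Total reachable: 60 (grid has 66 open cells total)

Answer: Reachable cells: 60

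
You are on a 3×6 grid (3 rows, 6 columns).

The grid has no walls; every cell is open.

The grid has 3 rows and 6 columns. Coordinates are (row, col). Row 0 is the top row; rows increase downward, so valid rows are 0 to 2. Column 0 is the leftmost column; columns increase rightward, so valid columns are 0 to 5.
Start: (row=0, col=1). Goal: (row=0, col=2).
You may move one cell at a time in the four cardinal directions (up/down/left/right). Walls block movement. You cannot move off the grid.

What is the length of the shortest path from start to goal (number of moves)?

BFS from (row=0, col=1) until reaching (row=0, col=2):
  Distance 0: (row=0, col=1)
  Distance 1: (row=0, col=0), (row=0, col=2), (row=1, col=1)  <- goal reached here
One shortest path (1 moves): (row=0, col=1) -> (row=0, col=2)

Answer: Shortest path length: 1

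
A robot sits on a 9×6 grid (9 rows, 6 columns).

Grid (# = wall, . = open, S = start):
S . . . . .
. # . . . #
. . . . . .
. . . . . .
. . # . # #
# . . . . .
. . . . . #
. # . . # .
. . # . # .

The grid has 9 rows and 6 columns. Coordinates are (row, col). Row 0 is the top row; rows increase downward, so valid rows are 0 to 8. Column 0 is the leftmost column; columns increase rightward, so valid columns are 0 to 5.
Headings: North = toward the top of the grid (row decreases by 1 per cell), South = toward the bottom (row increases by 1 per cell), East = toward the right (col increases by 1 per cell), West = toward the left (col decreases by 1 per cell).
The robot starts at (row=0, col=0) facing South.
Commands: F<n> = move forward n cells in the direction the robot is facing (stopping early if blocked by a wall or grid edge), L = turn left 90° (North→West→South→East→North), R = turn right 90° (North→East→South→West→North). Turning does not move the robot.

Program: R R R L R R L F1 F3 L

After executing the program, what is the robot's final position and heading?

Start: (row=0, col=0), facing South
  R: turn right, now facing West
  R: turn right, now facing North
  R: turn right, now facing East
  L: turn left, now facing North
  R: turn right, now facing East
  R: turn right, now facing South
  L: turn left, now facing East
  F1: move forward 1, now at (row=0, col=1)
  F3: move forward 3, now at (row=0, col=4)
  L: turn left, now facing North
Final: (row=0, col=4), facing North

Answer: Final position: (row=0, col=4), facing North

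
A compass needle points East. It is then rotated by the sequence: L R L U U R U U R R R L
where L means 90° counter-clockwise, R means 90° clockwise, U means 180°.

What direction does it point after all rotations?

Answer: Final heading: West

Derivation:
Start: East
  L (left (90° counter-clockwise)) -> North
  R (right (90° clockwise)) -> East
  L (left (90° counter-clockwise)) -> North
  U (U-turn (180°)) -> South
  U (U-turn (180°)) -> North
  R (right (90° clockwise)) -> East
  U (U-turn (180°)) -> West
  U (U-turn (180°)) -> East
  R (right (90° clockwise)) -> South
  R (right (90° clockwise)) -> West
  R (right (90° clockwise)) -> North
  L (left (90° counter-clockwise)) -> West
Final: West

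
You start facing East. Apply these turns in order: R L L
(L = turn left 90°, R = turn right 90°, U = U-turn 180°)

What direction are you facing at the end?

Answer: Final heading: North

Derivation:
Start: East
  R (right (90° clockwise)) -> South
  L (left (90° counter-clockwise)) -> East
  L (left (90° counter-clockwise)) -> North
Final: North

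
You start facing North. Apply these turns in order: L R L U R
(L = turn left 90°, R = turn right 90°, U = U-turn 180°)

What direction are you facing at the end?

Answer: Final heading: South

Derivation:
Start: North
  L (left (90° counter-clockwise)) -> West
  R (right (90° clockwise)) -> North
  L (left (90° counter-clockwise)) -> West
  U (U-turn (180°)) -> East
  R (right (90° clockwise)) -> South
Final: South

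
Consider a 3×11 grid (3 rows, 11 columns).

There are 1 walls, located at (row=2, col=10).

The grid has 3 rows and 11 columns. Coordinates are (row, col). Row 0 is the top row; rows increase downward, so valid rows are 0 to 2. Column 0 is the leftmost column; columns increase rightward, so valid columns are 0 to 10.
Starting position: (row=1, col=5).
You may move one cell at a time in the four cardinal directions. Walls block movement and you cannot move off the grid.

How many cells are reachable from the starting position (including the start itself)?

Answer: Reachable cells: 32

Derivation:
BFS flood-fill from (row=1, col=5):
  Distance 0: (row=1, col=5)
  Distance 1: (row=0, col=5), (row=1, col=4), (row=1, col=6), (row=2, col=5)
  Distance 2: (row=0, col=4), (row=0, col=6), (row=1, col=3), (row=1, col=7), (row=2, col=4), (row=2, col=6)
  Distance 3: (row=0, col=3), (row=0, col=7), (row=1, col=2), (row=1, col=8), (row=2, col=3), (row=2, col=7)
  Distance 4: (row=0, col=2), (row=0, col=8), (row=1, col=1), (row=1, col=9), (row=2, col=2), (row=2, col=8)
  Distance 5: (row=0, col=1), (row=0, col=9), (row=1, col=0), (row=1, col=10), (row=2, col=1), (row=2, col=9)
  Distance 6: (row=0, col=0), (row=0, col=10), (row=2, col=0)
Total reachable: 32 (grid has 32 open cells total)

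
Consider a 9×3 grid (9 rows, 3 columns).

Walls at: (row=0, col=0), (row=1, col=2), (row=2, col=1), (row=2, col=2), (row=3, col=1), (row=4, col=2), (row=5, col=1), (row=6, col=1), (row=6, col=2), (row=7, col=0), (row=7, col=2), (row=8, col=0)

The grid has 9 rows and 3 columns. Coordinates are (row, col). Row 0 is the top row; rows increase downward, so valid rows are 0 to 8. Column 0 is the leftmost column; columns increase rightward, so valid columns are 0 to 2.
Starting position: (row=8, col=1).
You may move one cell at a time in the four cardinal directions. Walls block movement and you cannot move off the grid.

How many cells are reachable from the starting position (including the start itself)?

Answer: Reachable cells: 3

Derivation:
BFS flood-fill from (row=8, col=1):
  Distance 0: (row=8, col=1)
  Distance 1: (row=7, col=1), (row=8, col=2)
Total reachable: 3 (grid has 15 open cells total)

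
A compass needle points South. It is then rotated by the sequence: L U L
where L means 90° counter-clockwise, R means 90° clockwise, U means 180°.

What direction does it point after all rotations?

Start: South
  L (left (90° counter-clockwise)) -> East
  U (U-turn (180°)) -> West
  L (left (90° counter-clockwise)) -> South
Final: South

Answer: Final heading: South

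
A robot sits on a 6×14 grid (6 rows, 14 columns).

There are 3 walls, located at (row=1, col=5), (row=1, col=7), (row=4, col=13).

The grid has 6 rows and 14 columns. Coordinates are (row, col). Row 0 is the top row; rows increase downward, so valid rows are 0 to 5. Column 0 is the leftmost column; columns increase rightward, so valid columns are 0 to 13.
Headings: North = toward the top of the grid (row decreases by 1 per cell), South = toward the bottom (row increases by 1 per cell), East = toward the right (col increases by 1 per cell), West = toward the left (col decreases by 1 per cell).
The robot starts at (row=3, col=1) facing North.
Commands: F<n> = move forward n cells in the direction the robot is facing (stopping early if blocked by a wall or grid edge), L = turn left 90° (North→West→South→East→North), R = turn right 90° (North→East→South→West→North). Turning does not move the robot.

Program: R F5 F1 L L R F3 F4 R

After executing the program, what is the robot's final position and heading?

Start: (row=3, col=1), facing North
  R: turn right, now facing East
  F5: move forward 5, now at (row=3, col=6)
  F1: move forward 1, now at (row=3, col=7)
  L: turn left, now facing North
  L: turn left, now facing West
  R: turn right, now facing North
  F3: move forward 1/3 (blocked), now at (row=2, col=7)
  F4: move forward 0/4 (blocked), now at (row=2, col=7)
  R: turn right, now facing East
Final: (row=2, col=7), facing East

Answer: Final position: (row=2, col=7), facing East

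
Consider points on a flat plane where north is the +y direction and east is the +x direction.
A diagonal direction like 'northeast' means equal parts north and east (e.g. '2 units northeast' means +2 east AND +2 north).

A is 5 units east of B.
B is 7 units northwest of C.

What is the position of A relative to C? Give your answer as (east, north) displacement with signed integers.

Place C at the origin (east=0, north=0).
  B is 7 units northwest of C: delta (east=-7, north=+7); B at (east=-7, north=7).
  A is 5 units east of B: delta (east=+5, north=+0); A at (east=-2, north=7).
Therefore A relative to C: (east=-2, north=7).

Answer: A is at (east=-2, north=7) relative to C.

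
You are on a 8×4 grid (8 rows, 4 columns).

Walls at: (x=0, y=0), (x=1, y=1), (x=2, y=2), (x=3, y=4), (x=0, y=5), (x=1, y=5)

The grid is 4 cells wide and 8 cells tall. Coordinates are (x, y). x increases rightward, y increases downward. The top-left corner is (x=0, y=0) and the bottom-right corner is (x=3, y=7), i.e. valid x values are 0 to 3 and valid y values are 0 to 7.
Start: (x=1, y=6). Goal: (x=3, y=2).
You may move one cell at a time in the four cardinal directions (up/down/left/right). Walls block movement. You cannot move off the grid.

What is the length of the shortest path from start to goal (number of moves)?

Answer: Shortest path length: 6

Derivation:
BFS from (x=1, y=6) until reaching (x=3, y=2):
  Distance 0: (x=1, y=6)
  Distance 1: (x=0, y=6), (x=2, y=6), (x=1, y=7)
  Distance 2: (x=2, y=5), (x=3, y=6), (x=0, y=7), (x=2, y=7)
  Distance 3: (x=2, y=4), (x=3, y=5), (x=3, y=7)
  Distance 4: (x=2, y=3), (x=1, y=4)
  Distance 5: (x=1, y=3), (x=3, y=3), (x=0, y=4)
  Distance 6: (x=1, y=2), (x=3, y=2), (x=0, y=3)  <- goal reached here
One shortest path (6 moves): (x=1, y=6) -> (x=2, y=6) -> (x=2, y=5) -> (x=2, y=4) -> (x=2, y=3) -> (x=3, y=3) -> (x=3, y=2)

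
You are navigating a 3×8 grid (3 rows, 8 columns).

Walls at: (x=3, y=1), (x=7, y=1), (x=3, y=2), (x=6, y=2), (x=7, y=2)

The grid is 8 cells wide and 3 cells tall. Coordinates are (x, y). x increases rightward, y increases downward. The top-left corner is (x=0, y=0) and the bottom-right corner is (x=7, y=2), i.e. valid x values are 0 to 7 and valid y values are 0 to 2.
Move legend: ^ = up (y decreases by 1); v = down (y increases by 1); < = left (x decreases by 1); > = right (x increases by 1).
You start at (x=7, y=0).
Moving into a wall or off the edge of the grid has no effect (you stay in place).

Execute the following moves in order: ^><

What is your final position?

Answer: Final position: (x=6, y=0)

Derivation:
Start: (x=7, y=0)
  ^ (up): blocked, stay at (x=7, y=0)
  > (right): blocked, stay at (x=7, y=0)
  < (left): (x=7, y=0) -> (x=6, y=0)
Final: (x=6, y=0)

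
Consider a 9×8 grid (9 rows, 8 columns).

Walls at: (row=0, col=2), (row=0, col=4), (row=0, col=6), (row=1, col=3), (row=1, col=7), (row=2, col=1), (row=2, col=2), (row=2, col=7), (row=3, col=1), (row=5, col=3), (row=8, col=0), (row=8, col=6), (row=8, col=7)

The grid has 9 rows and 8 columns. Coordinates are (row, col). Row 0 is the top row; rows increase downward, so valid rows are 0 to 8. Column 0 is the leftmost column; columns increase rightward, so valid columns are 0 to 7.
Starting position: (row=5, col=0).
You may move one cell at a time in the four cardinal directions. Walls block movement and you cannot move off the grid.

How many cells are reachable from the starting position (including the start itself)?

BFS flood-fill from (row=5, col=0):
  Distance 0: (row=5, col=0)
  Distance 1: (row=4, col=0), (row=5, col=1), (row=6, col=0)
  Distance 2: (row=3, col=0), (row=4, col=1), (row=5, col=2), (row=6, col=1), (row=7, col=0)
  Distance 3: (row=2, col=0), (row=4, col=2), (row=6, col=2), (row=7, col=1)
  Distance 4: (row=1, col=0), (row=3, col=2), (row=4, col=3), (row=6, col=3), (row=7, col=2), (row=8, col=1)
  Distance 5: (row=0, col=0), (row=1, col=1), (row=3, col=3), (row=4, col=4), (row=6, col=4), (row=7, col=3), (row=8, col=2)
  Distance 6: (row=0, col=1), (row=1, col=2), (row=2, col=3), (row=3, col=4), (row=4, col=5), (row=5, col=4), (row=6, col=5), (row=7, col=4), (row=8, col=3)
  Distance 7: (row=2, col=4), (row=3, col=5), (row=4, col=6), (row=5, col=5), (row=6, col=6), (row=7, col=5), (row=8, col=4)
  Distance 8: (row=1, col=4), (row=2, col=5), (row=3, col=6), (row=4, col=7), (row=5, col=6), (row=6, col=7), (row=7, col=6), (row=8, col=5)
  Distance 9: (row=1, col=5), (row=2, col=6), (row=3, col=7), (row=5, col=7), (row=7, col=7)
  Distance 10: (row=0, col=5), (row=1, col=6)
Total reachable: 57 (grid has 59 open cells total)

Answer: Reachable cells: 57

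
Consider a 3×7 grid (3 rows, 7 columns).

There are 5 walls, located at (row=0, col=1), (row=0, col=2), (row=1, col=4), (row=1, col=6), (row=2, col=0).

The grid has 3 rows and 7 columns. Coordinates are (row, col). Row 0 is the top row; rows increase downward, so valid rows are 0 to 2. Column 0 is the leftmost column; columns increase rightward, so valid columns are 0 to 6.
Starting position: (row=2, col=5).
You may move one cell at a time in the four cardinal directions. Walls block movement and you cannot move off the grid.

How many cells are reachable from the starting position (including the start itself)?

Answer: Reachable cells: 16

Derivation:
BFS flood-fill from (row=2, col=5):
  Distance 0: (row=2, col=5)
  Distance 1: (row=1, col=5), (row=2, col=4), (row=2, col=6)
  Distance 2: (row=0, col=5), (row=2, col=3)
  Distance 3: (row=0, col=4), (row=0, col=6), (row=1, col=3), (row=2, col=2)
  Distance 4: (row=0, col=3), (row=1, col=2), (row=2, col=1)
  Distance 5: (row=1, col=1)
  Distance 6: (row=1, col=0)
  Distance 7: (row=0, col=0)
Total reachable: 16 (grid has 16 open cells total)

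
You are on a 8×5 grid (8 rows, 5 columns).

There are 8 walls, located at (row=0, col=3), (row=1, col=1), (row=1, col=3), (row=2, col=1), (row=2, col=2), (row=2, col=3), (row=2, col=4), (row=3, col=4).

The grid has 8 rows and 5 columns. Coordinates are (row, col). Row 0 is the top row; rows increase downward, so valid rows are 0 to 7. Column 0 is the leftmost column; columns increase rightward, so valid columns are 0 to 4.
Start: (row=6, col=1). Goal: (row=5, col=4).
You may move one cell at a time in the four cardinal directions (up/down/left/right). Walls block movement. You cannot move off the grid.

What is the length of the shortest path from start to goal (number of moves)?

BFS from (row=6, col=1) until reaching (row=5, col=4):
  Distance 0: (row=6, col=1)
  Distance 1: (row=5, col=1), (row=6, col=0), (row=6, col=2), (row=7, col=1)
  Distance 2: (row=4, col=1), (row=5, col=0), (row=5, col=2), (row=6, col=3), (row=7, col=0), (row=7, col=2)
  Distance 3: (row=3, col=1), (row=4, col=0), (row=4, col=2), (row=5, col=3), (row=6, col=4), (row=7, col=3)
  Distance 4: (row=3, col=0), (row=3, col=2), (row=4, col=3), (row=5, col=4), (row=7, col=4)  <- goal reached here
One shortest path (4 moves): (row=6, col=1) -> (row=6, col=2) -> (row=6, col=3) -> (row=6, col=4) -> (row=5, col=4)

Answer: Shortest path length: 4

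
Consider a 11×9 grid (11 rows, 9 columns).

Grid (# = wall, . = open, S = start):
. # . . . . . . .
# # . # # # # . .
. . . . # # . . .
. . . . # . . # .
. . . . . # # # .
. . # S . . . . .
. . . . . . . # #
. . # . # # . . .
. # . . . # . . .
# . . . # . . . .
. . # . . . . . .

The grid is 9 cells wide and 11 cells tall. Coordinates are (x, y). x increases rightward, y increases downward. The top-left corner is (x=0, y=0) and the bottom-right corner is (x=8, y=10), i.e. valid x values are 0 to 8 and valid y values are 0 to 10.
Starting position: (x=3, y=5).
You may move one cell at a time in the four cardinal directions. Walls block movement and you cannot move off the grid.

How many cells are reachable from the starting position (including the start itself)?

Answer: Reachable cells: 73

Derivation:
BFS flood-fill from (x=3, y=5):
  Distance 0: (x=3, y=5)
  Distance 1: (x=3, y=4), (x=4, y=5), (x=3, y=6)
  Distance 2: (x=3, y=3), (x=2, y=4), (x=4, y=4), (x=5, y=5), (x=2, y=6), (x=4, y=6), (x=3, y=7)
  Distance 3: (x=3, y=2), (x=2, y=3), (x=1, y=4), (x=6, y=5), (x=1, y=6), (x=5, y=6), (x=3, y=8)
  Distance 4: (x=2, y=2), (x=1, y=3), (x=0, y=4), (x=1, y=5), (x=7, y=5), (x=0, y=6), (x=6, y=6), (x=1, y=7), (x=2, y=8), (x=4, y=8), (x=3, y=9)
  Distance 5: (x=2, y=1), (x=1, y=2), (x=0, y=3), (x=0, y=5), (x=8, y=5), (x=0, y=7), (x=6, y=7), (x=2, y=9), (x=3, y=10)
  Distance 6: (x=2, y=0), (x=0, y=2), (x=8, y=4), (x=7, y=7), (x=0, y=8), (x=6, y=8), (x=1, y=9), (x=4, y=10)
  Distance 7: (x=3, y=0), (x=8, y=3), (x=8, y=7), (x=7, y=8), (x=6, y=9), (x=1, y=10), (x=5, y=10)
  Distance 8: (x=4, y=0), (x=8, y=2), (x=8, y=8), (x=5, y=9), (x=7, y=9), (x=0, y=10), (x=6, y=10)
  Distance 9: (x=5, y=0), (x=8, y=1), (x=7, y=2), (x=8, y=9), (x=7, y=10)
  Distance 10: (x=6, y=0), (x=8, y=0), (x=7, y=1), (x=6, y=2), (x=8, y=10)
  Distance 11: (x=7, y=0), (x=6, y=3)
  Distance 12: (x=5, y=3)
Total reachable: 73 (grid has 74 open cells total)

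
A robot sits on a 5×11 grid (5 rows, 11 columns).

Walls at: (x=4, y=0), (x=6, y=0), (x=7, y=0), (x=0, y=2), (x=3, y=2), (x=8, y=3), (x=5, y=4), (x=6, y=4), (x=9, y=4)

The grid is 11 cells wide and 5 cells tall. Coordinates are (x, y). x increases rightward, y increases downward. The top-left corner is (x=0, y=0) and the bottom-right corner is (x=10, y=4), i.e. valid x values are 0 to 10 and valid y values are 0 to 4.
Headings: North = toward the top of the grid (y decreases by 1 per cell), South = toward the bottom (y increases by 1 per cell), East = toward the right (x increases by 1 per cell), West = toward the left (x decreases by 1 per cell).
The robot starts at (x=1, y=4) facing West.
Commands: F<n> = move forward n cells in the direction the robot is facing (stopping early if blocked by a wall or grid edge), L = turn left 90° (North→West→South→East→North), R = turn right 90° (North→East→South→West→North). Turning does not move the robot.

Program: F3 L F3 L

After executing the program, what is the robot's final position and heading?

Answer: Final position: (x=0, y=4), facing East

Derivation:
Start: (x=1, y=4), facing West
  F3: move forward 1/3 (blocked), now at (x=0, y=4)
  L: turn left, now facing South
  F3: move forward 0/3 (blocked), now at (x=0, y=4)
  L: turn left, now facing East
Final: (x=0, y=4), facing East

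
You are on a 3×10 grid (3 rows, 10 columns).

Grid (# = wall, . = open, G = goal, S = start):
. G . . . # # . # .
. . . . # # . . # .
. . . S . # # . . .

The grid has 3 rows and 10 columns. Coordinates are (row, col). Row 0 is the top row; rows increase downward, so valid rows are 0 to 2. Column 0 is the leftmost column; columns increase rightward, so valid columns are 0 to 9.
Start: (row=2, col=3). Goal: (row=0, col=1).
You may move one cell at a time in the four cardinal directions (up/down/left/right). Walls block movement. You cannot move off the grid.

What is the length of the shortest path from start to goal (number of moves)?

BFS from (row=2, col=3) until reaching (row=0, col=1):
  Distance 0: (row=2, col=3)
  Distance 1: (row=1, col=3), (row=2, col=2), (row=2, col=4)
  Distance 2: (row=0, col=3), (row=1, col=2), (row=2, col=1)
  Distance 3: (row=0, col=2), (row=0, col=4), (row=1, col=1), (row=2, col=0)
  Distance 4: (row=0, col=1), (row=1, col=0)  <- goal reached here
One shortest path (4 moves): (row=2, col=3) -> (row=2, col=2) -> (row=2, col=1) -> (row=1, col=1) -> (row=0, col=1)

Answer: Shortest path length: 4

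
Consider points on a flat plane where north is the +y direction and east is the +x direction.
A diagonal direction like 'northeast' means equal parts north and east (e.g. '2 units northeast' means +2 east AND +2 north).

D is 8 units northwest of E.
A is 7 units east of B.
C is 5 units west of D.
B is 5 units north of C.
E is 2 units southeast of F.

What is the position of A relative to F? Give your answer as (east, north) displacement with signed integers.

Place F at the origin (east=0, north=0).
  E is 2 units southeast of F: delta (east=+2, north=-2); E at (east=2, north=-2).
  D is 8 units northwest of E: delta (east=-8, north=+8); D at (east=-6, north=6).
  C is 5 units west of D: delta (east=-5, north=+0); C at (east=-11, north=6).
  B is 5 units north of C: delta (east=+0, north=+5); B at (east=-11, north=11).
  A is 7 units east of B: delta (east=+7, north=+0); A at (east=-4, north=11).
Therefore A relative to F: (east=-4, north=11).

Answer: A is at (east=-4, north=11) relative to F.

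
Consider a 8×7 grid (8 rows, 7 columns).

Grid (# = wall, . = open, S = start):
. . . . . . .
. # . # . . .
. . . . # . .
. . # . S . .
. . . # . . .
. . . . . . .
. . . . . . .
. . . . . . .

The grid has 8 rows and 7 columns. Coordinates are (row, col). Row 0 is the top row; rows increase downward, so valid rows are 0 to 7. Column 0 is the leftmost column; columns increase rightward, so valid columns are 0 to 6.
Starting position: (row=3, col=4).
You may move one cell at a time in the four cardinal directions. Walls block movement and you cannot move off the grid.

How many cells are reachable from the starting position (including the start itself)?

Answer: Reachable cells: 51

Derivation:
BFS flood-fill from (row=3, col=4):
  Distance 0: (row=3, col=4)
  Distance 1: (row=3, col=3), (row=3, col=5), (row=4, col=4)
  Distance 2: (row=2, col=3), (row=2, col=5), (row=3, col=6), (row=4, col=5), (row=5, col=4)
  Distance 3: (row=1, col=5), (row=2, col=2), (row=2, col=6), (row=4, col=6), (row=5, col=3), (row=5, col=5), (row=6, col=4)
  Distance 4: (row=0, col=5), (row=1, col=2), (row=1, col=4), (row=1, col=6), (row=2, col=1), (row=5, col=2), (row=5, col=6), (row=6, col=3), (row=6, col=5), (row=7, col=4)
  Distance 5: (row=0, col=2), (row=0, col=4), (row=0, col=6), (row=2, col=0), (row=3, col=1), (row=4, col=2), (row=5, col=1), (row=6, col=2), (row=6, col=6), (row=7, col=3), (row=7, col=5)
  Distance 6: (row=0, col=1), (row=0, col=3), (row=1, col=0), (row=3, col=0), (row=4, col=1), (row=5, col=0), (row=6, col=1), (row=7, col=2), (row=7, col=6)
  Distance 7: (row=0, col=0), (row=4, col=0), (row=6, col=0), (row=7, col=1)
  Distance 8: (row=7, col=0)
Total reachable: 51 (grid has 51 open cells total)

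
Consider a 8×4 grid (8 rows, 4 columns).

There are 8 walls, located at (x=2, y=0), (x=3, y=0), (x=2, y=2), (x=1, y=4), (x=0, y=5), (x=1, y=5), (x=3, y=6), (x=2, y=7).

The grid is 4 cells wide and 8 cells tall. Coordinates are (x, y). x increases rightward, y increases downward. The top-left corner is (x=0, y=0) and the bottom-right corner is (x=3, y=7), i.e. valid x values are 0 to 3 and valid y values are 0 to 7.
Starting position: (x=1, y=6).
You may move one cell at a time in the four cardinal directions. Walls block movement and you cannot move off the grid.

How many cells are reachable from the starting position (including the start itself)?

Answer: Reachable cells: 23

Derivation:
BFS flood-fill from (x=1, y=6):
  Distance 0: (x=1, y=6)
  Distance 1: (x=0, y=6), (x=2, y=6), (x=1, y=7)
  Distance 2: (x=2, y=5), (x=0, y=7)
  Distance 3: (x=2, y=4), (x=3, y=5)
  Distance 4: (x=2, y=3), (x=3, y=4)
  Distance 5: (x=1, y=3), (x=3, y=3)
  Distance 6: (x=1, y=2), (x=3, y=2), (x=0, y=3)
  Distance 7: (x=1, y=1), (x=3, y=1), (x=0, y=2), (x=0, y=4)
  Distance 8: (x=1, y=0), (x=0, y=1), (x=2, y=1)
  Distance 9: (x=0, y=0)
Total reachable: 23 (grid has 24 open cells total)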